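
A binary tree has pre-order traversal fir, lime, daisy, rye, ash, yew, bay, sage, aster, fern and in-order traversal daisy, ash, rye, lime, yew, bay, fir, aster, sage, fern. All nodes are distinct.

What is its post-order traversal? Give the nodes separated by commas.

ash, rye, daisy, bay, yew, lime, aster, fern, sage, fir

The first element of pre-order is the root; it splits in-order into left and right subtrees.
Root fir: left subtree has 6 nodes {daisy, ash, rye, lime, yew, bay}, right has 3 {aster, sage, fern}.
  Root lime: left subtree has 3 nodes {daisy, ash, rye}, right has 2 {yew, bay}.
    Root daisy: left subtree has 0 nodes { }, right has 2 {ash, rye}.
      Root rye: left subtree has 1 node {ash}, right has 0 { }.
    Root yew: left subtree has 0 nodes { }, right has 1 {bay}.
  Root sage: left subtree has 1 node {aster}, right has 1 {fern}.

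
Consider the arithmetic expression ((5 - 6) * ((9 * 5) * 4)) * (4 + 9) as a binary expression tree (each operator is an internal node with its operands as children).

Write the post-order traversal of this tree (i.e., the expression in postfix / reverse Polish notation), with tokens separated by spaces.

5 6 - 9 5 * 4 * * 4 9 + *

Post-order on an expression tree gives postfix notation: for each operator, emit left operand, right operand, then the operator.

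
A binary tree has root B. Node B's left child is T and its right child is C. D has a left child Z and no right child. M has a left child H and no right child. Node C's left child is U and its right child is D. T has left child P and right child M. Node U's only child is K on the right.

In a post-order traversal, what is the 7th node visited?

Z

Post-order visits the left subtree, then the right subtree, then the node.
At B: go left to T.
  At T: go left to P.
    P is a leaf — visit P.
  At T: go right to M.
    At M: go left to H.
      H is a leaf — visit H.
    At M: no right child.
    Visit M.
  Visit T.
At B: go right to C.
  At C: go left to U.
    At U: no left child.
    At U: go right to K.
      K is a leaf — visit K.
    Visit U.
  At C: go right to D.
    At D: go left to Z.
      Z is a leaf — visit Z.
    At D: no right child.
    Visit D.
  Visit C.
Visit B.
Full post-order sequence: P, H, M, T, K, U, Z, D, C, B.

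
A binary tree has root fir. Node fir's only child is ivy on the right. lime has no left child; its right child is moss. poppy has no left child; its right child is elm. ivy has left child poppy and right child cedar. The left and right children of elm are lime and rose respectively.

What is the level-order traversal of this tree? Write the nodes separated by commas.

fir, ivy, poppy, cedar, elm, lime, rose, moss

Level-order visits nodes level by level from the root, left to right within each level.
Level 0: fir
Level 1: ivy
Level 2: poppy, cedar
Level 3: elm
Level 4: lime, rose
Level 5: moss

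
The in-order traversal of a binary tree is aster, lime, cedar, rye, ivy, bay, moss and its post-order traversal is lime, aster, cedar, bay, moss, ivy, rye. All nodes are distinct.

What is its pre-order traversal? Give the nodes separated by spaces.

The last element of post-order is the root; it splits in-order into left and right subtrees.
Root rye: left subtree has 3 nodes {aster, lime, cedar}, right has 3 {ivy, bay, moss}.
  Root cedar: left subtree has 2 nodes {aster, lime}, right has 0 { }.
    Root aster: left subtree has 0 nodes { }, right has 1 {lime}.
  Root ivy: left subtree has 0 nodes { }, right has 2 {bay, moss}.
    Root moss: left subtree has 1 node {bay}, right has 0 { }.

rye cedar aster lime ivy moss bay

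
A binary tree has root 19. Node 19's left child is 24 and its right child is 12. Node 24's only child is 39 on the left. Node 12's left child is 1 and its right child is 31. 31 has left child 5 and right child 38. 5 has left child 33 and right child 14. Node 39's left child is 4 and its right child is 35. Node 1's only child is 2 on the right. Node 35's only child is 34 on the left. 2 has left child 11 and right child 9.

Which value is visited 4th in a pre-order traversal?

4

Pre-order visits the node, then its left subtree, then its right subtree.
Visit 19.
At 19: go left to 24.
  Visit 24.
  At 24: go left to 39.
    Visit 39.
    At 39: go left to 4.
      4 is a leaf — visit 4.
    At 39: go right to 35.
      Visit 35.
      At 35: go left to 34.
        34 is a leaf — visit 34.
      At 35: no right child.
  At 24: no right child.
At 19: go right to 12.
  Visit 12.
  At 12: go left to 1.
    Visit 1.
    At 1: no left child.
    At 1: go right to 2.
      Visit 2.
      At 2: go left to 11.
        11 is a leaf — visit 11.
      At 2: go right to 9.
        9 is a leaf — visit 9.
  At 12: go right to 31.
    Visit 31.
    At 31: go left to 5.
      Visit 5.
      At 5: go left to 33.
        33 is a leaf — visit 33.
      At 5: go right to 14.
        14 is a leaf — visit 14.
    At 31: go right to 38.
      38 is a leaf — visit 38.
Full pre-order sequence: 19, 24, 39, 4, 35, 34, 12, 1, 2, 11, 9, 31, 5, 33, 14, 38.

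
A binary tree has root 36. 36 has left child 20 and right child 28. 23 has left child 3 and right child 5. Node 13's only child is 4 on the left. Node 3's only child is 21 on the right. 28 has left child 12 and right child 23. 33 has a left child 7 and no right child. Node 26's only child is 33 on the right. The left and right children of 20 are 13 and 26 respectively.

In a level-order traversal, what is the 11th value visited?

Level-order visits nodes level by level from the root, left to right within each level.
Level 0: 36
Level 1: 20, 28
Level 2: 13, 26, 12, 23
Level 3: 4, 33, 3, 5
Level 4: 7, 21
Full level-order sequence: 36, 20, 28, 13, 26, 12, 23, 4, 33, 3, 5, 7, 21.

5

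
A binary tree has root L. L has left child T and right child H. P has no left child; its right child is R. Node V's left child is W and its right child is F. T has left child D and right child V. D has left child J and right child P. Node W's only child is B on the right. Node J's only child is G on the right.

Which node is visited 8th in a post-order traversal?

F

Post-order visits the left subtree, then the right subtree, then the node.
At L: go left to T.
  At T: go left to D.
    At D: go left to J.
      At J: no left child.
      At J: go right to G.
        G is a leaf — visit G.
      Visit J.
    At D: go right to P.
      At P: no left child.
      At P: go right to R.
        R is a leaf — visit R.
      Visit P.
    Visit D.
  At T: go right to V.
    At V: go left to W.
      At W: no left child.
      At W: go right to B.
        B is a leaf — visit B.
      Visit W.
    At V: go right to F.
      F is a leaf — visit F.
    Visit V.
  Visit T.
At L: go right to H.
  H is a leaf — visit H.
Visit L.
Full post-order sequence: G, J, R, P, D, B, W, F, V, T, H, L.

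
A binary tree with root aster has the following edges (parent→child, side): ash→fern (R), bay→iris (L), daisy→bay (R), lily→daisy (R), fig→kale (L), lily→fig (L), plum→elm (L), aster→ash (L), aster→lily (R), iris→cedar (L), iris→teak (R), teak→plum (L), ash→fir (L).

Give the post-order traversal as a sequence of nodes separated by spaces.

fir fern ash kale fig cedar elm plum teak iris bay daisy lily aster

Post-order visits the left subtree, then the right subtree, then the node.
At aster: go left to ash.
  At ash: go left to fir.
    fir is a leaf — visit fir.
  At ash: go right to fern.
    fern is a leaf — visit fern.
  Visit ash.
At aster: go right to lily.
  At lily: go left to fig.
    At fig: go left to kale.
      kale is a leaf — visit kale.
    At fig: no right child.
    Visit fig.
  At lily: go right to daisy.
    At daisy: no left child.
    At daisy: go right to bay.
      At bay: go left to iris.
        At iris: go left to cedar.
          cedar is a leaf — visit cedar.
        At iris: go right to teak.
          At teak: go left to plum.
            At plum: go left to elm.
              elm is a leaf — visit elm.
            At plum: no right child.
            Visit plum.
          At teak: no right child.
          Visit teak.
        Visit iris.
      At bay: no right child.
      Visit bay.
    Visit daisy.
  Visit lily.
Visit aster.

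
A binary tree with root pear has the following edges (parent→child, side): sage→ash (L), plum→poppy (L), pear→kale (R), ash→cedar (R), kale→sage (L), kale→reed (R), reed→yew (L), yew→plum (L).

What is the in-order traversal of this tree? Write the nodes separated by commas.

In-order visits the left subtree, then the node, then the right subtree.
At pear: no left child.
Visit pear.
At pear: go right to kale.
  At kale: go left to sage.
    At sage: go left to ash.
      At ash: no left child.
      Visit ash.
      At ash: go right to cedar.
        cedar is a leaf — visit cedar.
    Visit sage.
    At sage: no right child.
  Visit kale.
  At kale: go right to reed.
    At reed: go left to yew.
      At yew: go left to plum.
        At plum: go left to poppy.
          poppy is a leaf — visit poppy.
        Visit plum.
        At plum: no right child.
      Visit yew.
      At yew: no right child.
    Visit reed.
    At reed: no right child.

pear, ash, cedar, sage, kale, poppy, plum, yew, reed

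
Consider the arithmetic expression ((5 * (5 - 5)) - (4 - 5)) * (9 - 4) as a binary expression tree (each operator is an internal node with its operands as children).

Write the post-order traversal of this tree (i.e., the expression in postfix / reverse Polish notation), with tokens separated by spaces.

Post-order on an expression tree gives postfix notation: for each operator, emit left operand, right operand, then the operator.

5 5 5 - * 4 5 - - 9 4 - *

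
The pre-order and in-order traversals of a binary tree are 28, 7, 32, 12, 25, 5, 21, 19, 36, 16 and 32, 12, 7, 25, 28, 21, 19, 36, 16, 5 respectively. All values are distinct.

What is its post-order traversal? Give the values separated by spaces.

The first element of pre-order is the root; it splits in-order into left and right subtrees.
Root 28: left subtree has 4 nodes {32, 12, 7, 25}, right has 5 {21, 19, 36, 16, 5}.
  Root 7: left subtree has 2 nodes {32, 12}, right has 1 {25}.
    Root 32: left subtree has 0 nodes { }, right has 1 {12}.
  Root 5: left subtree has 4 nodes {21, 19, 36, 16}, right has 0 { }.
    Root 21: left subtree has 0 nodes { }, right has 3 {19, 36, 16}.
      Root 19: left subtree has 0 nodes { }, right has 2 {36, 16}.
        Root 36: left subtree has 0 nodes { }, right has 1 {16}.

12 32 25 7 16 36 19 21 5 28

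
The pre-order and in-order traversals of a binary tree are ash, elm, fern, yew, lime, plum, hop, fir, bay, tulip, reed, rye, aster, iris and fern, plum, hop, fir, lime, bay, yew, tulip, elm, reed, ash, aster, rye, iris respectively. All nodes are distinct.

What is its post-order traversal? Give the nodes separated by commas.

The first element of pre-order is the root; it splits in-order into left and right subtrees.
Root ash: left subtree has 10 nodes {fern, plum, hop, fir, lime, bay, yew, tulip, elm, reed}, right has 3 {aster, rye, iris}.
  Root elm: left subtree has 8 nodes {fern, plum, hop, fir, lime, bay, yew, tulip}, right has 1 {reed}.
    Root fern: left subtree has 0 nodes { }, right has 7 {plum, hop, fir, lime, bay, yew, tulip}.
      Root yew: left subtree has 5 nodes {plum, hop, fir, lime, bay}, right has 1 {tulip}.
        Root lime: left subtree has 3 nodes {plum, hop, fir}, right has 1 {bay}.
          Root plum: left subtree has 0 nodes { }, right has 2 {hop, fir}.
            Root hop: left subtree has 0 nodes { }, right has 1 {fir}.
  Root rye: left subtree has 1 node {aster}, right has 1 {iris}.

fir, hop, plum, bay, lime, tulip, yew, fern, reed, elm, aster, iris, rye, ash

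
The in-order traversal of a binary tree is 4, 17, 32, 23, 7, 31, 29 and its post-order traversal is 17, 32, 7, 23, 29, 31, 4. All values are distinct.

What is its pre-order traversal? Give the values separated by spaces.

4 31 23 32 17 7 29

The last element of post-order is the root; it splits in-order into left and right subtrees.
Root 4: left subtree has 0 nodes { }, right has 6 {17, 32, 23, 7, 31, 29}.
  Root 31: left subtree has 4 nodes {17, 32, 23, 7}, right has 1 {29}.
    Root 23: left subtree has 2 nodes {17, 32}, right has 1 {7}.
      Root 32: left subtree has 1 node {17}, right has 0 { }.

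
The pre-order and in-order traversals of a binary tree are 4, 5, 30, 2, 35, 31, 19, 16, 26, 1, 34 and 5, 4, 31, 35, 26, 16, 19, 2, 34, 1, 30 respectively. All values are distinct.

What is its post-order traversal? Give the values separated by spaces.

The first element of pre-order is the root; it splits in-order into left and right subtrees.
Root 4: left subtree has 1 node {5}, right has 9 {31, 35, 26, 16, 19, 2, 34, 1, 30}.
  Root 30: left subtree has 8 nodes {31, 35, 26, 16, 19, 2, 34, 1}, right has 0 { }.
    Root 2: left subtree has 5 nodes {31, 35, 26, 16, 19}, right has 2 {34, 1}.
      Root 35: left subtree has 1 node {31}, right has 3 {26, 16, 19}.
        Root 19: left subtree has 2 nodes {26, 16}, right has 0 { }.
          Root 16: left subtree has 1 node {26}, right has 0 { }.
      Root 1: left subtree has 1 node {34}, right has 0 { }.

5 31 26 16 19 35 34 1 2 30 4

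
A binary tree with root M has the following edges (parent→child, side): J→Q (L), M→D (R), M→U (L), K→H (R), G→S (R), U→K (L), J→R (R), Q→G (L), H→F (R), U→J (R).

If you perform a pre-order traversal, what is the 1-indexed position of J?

6

Pre-order visits the node, then its left subtree, then its right subtree.
Visit M.
At M: go left to U.
  Visit U.
  At U: go left to K.
    Visit K.
    At K: no left child.
    At K: go right to H.
      Visit H.
      At H: no left child.
      At H: go right to F.
        F is a leaf — visit F.
  At U: go right to J.
    Visit J.
    At J: go left to Q.
      Visit Q.
      At Q: go left to G.
        Visit G.
        At G: no left child.
        At G: go right to S.
          S is a leaf — visit S.
      At Q: no right child.
    At J: go right to R.
      R is a leaf — visit R.
At M: go right to D.
  D is a leaf — visit D.
Full pre-order sequence: M, U, K, H, F, J, Q, G, S, R, D.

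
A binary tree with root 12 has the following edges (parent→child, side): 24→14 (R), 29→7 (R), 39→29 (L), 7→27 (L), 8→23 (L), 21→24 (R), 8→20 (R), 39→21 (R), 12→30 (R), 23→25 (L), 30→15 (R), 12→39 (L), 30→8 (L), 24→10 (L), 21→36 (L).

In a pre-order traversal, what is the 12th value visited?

8

Pre-order visits the node, then its left subtree, then its right subtree.
Visit 12.
At 12: go left to 39.
  Visit 39.
  At 39: go left to 29.
    Visit 29.
    At 29: no left child.
    At 29: go right to 7.
      Visit 7.
      At 7: go left to 27.
        27 is a leaf — visit 27.
      At 7: no right child.
  At 39: go right to 21.
    Visit 21.
    At 21: go left to 36.
      36 is a leaf — visit 36.
    At 21: go right to 24.
      Visit 24.
      At 24: go left to 10.
        10 is a leaf — visit 10.
      At 24: go right to 14.
        14 is a leaf — visit 14.
At 12: go right to 30.
  Visit 30.
  At 30: go left to 8.
    Visit 8.
    At 8: go left to 23.
      Visit 23.
      At 23: go left to 25.
        25 is a leaf — visit 25.
      At 23: no right child.
    At 8: go right to 20.
      20 is a leaf — visit 20.
  At 30: go right to 15.
    15 is a leaf — visit 15.
Full pre-order sequence: 12, 39, 29, 7, 27, 21, 36, 24, 10, 14, 30, 8, 23, 25, 20, 15.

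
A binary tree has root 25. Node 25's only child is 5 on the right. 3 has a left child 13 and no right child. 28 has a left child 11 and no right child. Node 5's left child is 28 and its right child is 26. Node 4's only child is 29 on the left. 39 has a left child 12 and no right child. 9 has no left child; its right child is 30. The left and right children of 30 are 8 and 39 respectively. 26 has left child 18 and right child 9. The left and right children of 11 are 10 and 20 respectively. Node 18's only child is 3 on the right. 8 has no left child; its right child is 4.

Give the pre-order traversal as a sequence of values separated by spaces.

25 5 28 11 10 20 26 18 3 13 9 30 8 4 29 39 12

Pre-order visits the node, then its left subtree, then its right subtree.
Visit 25.
At 25: no left child.
At 25: go right to 5.
  Visit 5.
  At 5: go left to 28.
    Visit 28.
    At 28: go left to 11.
      Visit 11.
      At 11: go left to 10.
        10 is a leaf — visit 10.
      At 11: go right to 20.
        20 is a leaf — visit 20.
    At 28: no right child.
  At 5: go right to 26.
    Visit 26.
    At 26: go left to 18.
      Visit 18.
      At 18: no left child.
      At 18: go right to 3.
        Visit 3.
        At 3: go left to 13.
          13 is a leaf — visit 13.
        At 3: no right child.
    At 26: go right to 9.
      Visit 9.
      At 9: no left child.
      At 9: go right to 30.
        Visit 30.
        At 30: go left to 8.
          Visit 8.
          At 8: no left child.
          At 8: go right to 4.
            Visit 4.
            At 4: go left to 29.
              29 is a leaf — visit 29.
            At 4: no right child.
        At 30: go right to 39.
          Visit 39.
          At 39: go left to 12.
            12 is a leaf — visit 12.
          At 39: no right child.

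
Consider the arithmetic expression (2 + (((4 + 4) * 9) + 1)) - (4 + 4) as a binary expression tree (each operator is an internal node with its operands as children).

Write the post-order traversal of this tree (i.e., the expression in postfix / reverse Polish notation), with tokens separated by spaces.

Post-order on an expression tree gives postfix notation: for each operator, emit left operand, right operand, then the operator.

2 4 4 + 9 * 1 + + 4 4 + -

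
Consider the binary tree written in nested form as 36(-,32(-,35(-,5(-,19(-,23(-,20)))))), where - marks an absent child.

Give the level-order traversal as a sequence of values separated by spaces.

36 32 35 5 19 23 20

Level-order visits nodes level by level from the root, left to right within each level.
Level 0: 36
Level 1: 32
Level 2: 35
Level 3: 5
Level 4: 19
Level 5: 23
Level 6: 20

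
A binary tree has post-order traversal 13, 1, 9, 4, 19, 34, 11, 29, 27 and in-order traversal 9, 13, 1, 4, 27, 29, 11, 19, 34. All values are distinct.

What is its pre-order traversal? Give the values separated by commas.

27, 4, 9, 1, 13, 29, 11, 34, 19

The last element of post-order is the root; it splits in-order into left and right subtrees.
Root 27: left subtree has 4 nodes {9, 13, 1, 4}, right has 4 {29, 11, 19, 34}.
  Root 4: left subtree has 3 nodes {9, 13, 1}, right has 0 { }.
    Root 9: left subtree has 0 nodes { }, right has 2 {13, 1}.
      Root 1: left subtree has 1 node {13}, right has 0 { }.
  Root 29: left subtree has 0 nodes { }, right has 3 {11, 19, 34}.
    Root 11: left subtree has 0 nodes { }, right has 2 {19, 34}.
      Root 34: left subtree has 1 node {19}, right has 0 { }.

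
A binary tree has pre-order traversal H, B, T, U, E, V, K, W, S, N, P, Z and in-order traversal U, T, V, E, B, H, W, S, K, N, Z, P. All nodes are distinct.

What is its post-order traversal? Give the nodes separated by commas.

The first element of pre-order is the root; it splits in-order into left and right subtrees.
Root H: left subtree has 5 nodes {U, T, V, E, B}, right has 6 {W, S, K, N, Z, P}.
  Root B: left subtree has 4 nodes {U, T, V, E}, right has 0 { }.
    Root T: left subtree has 1 node {U}, right has 2 {V, E}.
      Root E: left subtree has 1 node {V}, right has 0 { }.
  Root K: left subtree has 2 nodes {W, S}, right has 3 {N, Z, P}.
    Root W: left subtree has 0 nodes { }, right has 1 {S}.
    Root N: left subtree has 0 nodes { }, right has 2 {Z, P}.
      Root P: left subtree has 1 node {Z}, right has 0 { }.

U, V, E, T, B, S, W, Z, P, N, K, H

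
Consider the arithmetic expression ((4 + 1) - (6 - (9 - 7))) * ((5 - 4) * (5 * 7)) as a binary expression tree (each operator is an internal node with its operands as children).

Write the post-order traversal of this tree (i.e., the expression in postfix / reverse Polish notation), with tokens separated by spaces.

4 1 + 6 9 7 - - - 5 4 - 5 7 * * *

Post-order on an expression tree gives postfix notation: for each operator, emit left operand, right operand, then the operator.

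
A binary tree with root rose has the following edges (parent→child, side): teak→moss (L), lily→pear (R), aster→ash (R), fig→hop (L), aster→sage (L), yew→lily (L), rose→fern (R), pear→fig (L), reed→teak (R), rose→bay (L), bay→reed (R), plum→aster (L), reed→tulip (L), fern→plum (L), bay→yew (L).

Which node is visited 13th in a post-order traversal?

Post-order visits the left subtree, then the right subtree, then the node.
At rose: go left to bay.
  At bay: go left to yew.
    At yew: go left to lily.
      At lily: no left child.
      At lily: go right to pear.
        At pear: go left to fig.
          At fig: go left to hop.
            hop is a leaf — visit hop.
          At fig: no right child.
          Visit fig.
        At pear: no right child.
        Visit pear.
      Visit lily.
    At yew: no right child.
    Visit yew.
  At bay: go right to reed.
    At reed: go left to tulip.
      tulip is a leaf — visit tulip.
    At reed: go right to teak.
      At teak: go left to moss.
        moss is a leaf — visit moss.
      At teak: no right child.
      Visit teak.
    Visit reed.
  Visit bay.
At rose: go right to fern.
  At fern: go left to plum.
    At plum: go left to aster.
      At aster: go left to sage.
        sage is a leaf — visit sage.
      At aster: go right to ash.
        ash is a leaf — visit ash.
      Visit aster.
    At plum: no right child.
    Visit plum.
  At fern: no right child.
  Visit fern.
Visit rose.
Full post-order sequence: hop, fig, pear, lily, yew, tulip, moss, teak, reed, bay, sage, ash, aster, plum, fern, rose.

aster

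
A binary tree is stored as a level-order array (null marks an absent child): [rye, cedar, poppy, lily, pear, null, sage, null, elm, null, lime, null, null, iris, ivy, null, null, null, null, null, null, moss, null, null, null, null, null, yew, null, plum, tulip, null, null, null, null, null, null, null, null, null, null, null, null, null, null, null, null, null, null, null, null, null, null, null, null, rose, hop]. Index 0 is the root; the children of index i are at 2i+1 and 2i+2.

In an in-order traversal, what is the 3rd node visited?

cedar

In-order visits the left subtree, then the node, then the right subtree.
At rye: go left to cedar.
  At cedar: go left to lily.
    At lily: no left child.
    Visit lily.
    At lily: go right to elm.
      elm is a leaf — visit elm.
  Visit cedar.
  At cedar: go right to pear.
    At pear: no left child.
    Visit pear.
    At pear: go right to lime.
      At lime: go left to moss.
        moss is a leaf — visit moss.
      Visit lime.
      At lime: no right child.
Visit rye.
At rye: go right to poppy.
  At poppy: no left child.
  Visit poppy.
  At poppy: go right to sage.
    At sage: go left to iris.
      At iris: go left to yew.
        At yew: go left to rose.
          rose is a leaf — visit rose.
        Visit yew.
        At yew: go right to hop.
          hop is a leaf — visit hop.
      Visit iris.
      At iris: no right child.
    Visit sage.
    At sage: go right to ivy.
      At ivy: go left to plum.
        plum is a leaf — visit plum.
      Visit ivy.
      At ivy: go right to tulip.
        tulip is a leaf — visit tulip.
Full in-order sequence: lily, elm, cedar, pear, moss, lime, rye, poppy, rose, yew, hop, iris, sage, plum, ivy, tulip.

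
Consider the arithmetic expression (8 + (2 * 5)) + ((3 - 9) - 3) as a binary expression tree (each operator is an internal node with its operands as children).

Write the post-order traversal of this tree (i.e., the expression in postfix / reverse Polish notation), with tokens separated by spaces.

Post-order on an expression tree gives postfix notation: for each operator, emit left operand, right operand, then the operator.

8 2 5 * + 3 9 - 3 - +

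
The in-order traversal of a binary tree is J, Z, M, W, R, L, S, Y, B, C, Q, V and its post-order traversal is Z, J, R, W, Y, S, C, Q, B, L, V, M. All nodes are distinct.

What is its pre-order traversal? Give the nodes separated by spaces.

The last element of post-order is the root; it splits in-order into left and right subtrees.
Root M: left subtree has 2 nodes {J, Z}, right has 9 {W, R, L, S, Y, B, C, Q, V}.
  Root J: left subtree has 0 nodes { }, right has 1 {Z}.
  Root V: left subtree has 8 nodes {W, R, L, S, Y, B, C, Q}, right has 0 { }.
    Root L: left subtree has 2 nodes {W, R}, right has 5 {S, Y, B, C, Q}.
      Root W: left subtree has 0 nodes { }, right has 1 {R}.
      Root B: left subtree has 2 nodes {S, Y}, right has 2 {C, Q}.
        Root S: left subtree has 0 nodes { }, right has 1 {Y}.
        Root Q: left subtree has 1 node {C}, right has 0 { }.

M J Z V L W R B S Y Q C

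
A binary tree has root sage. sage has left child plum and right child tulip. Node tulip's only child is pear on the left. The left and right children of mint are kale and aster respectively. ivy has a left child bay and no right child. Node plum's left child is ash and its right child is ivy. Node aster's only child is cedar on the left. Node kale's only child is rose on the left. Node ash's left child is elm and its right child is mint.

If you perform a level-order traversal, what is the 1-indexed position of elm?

7

Level-order visits nodes level by level from the root, left to right within each level.
Level 0: sage
Level 1: plum, tulip
Level 2: ash, ivy, pear
Level 3: elm, mint, bay
Level 4: kale, aster
Level 5: rose, cedar
Full level-order sequence: sage, plum, tulip, ash, ivy, pear, elm, mint, bay, kale, aster, rose, cedar.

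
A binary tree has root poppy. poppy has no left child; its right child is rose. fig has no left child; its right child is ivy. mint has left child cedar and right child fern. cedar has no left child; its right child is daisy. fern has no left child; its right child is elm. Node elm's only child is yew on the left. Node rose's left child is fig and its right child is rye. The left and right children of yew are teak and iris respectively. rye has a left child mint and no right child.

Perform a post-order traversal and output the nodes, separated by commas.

ivy, fig, daisy, cedar, teak, iris, yew, elm, fern, mint, rye, rose, poppy

Post-order visits the left subtree, then the right subtree, then the node.
At poppy: no left child.
At poppy: go right to rose.
  At rose: go left to fig.
    At fig: no left child.
    At fig: go right to ivy.
      ivy is a leaf — visit ivy.
    Visit fig.
  At rose: go right to rye.
    At rye: go left to mint.
      At mint: go left to cedar.
        At cedar: no left child.
        At cedar: go right to daisy.
          daisy is a leaf — visit daisy.
        Visit cedar.
      At mint: go right to fern.
        At fern: no left child.
        At fern: go right to elm.
          At elm: go left to yew.
            At yew: go left to teak.
              teak is a leaf — visit teak.
            At yew: go right to iris.
              iris is a leaf — visit iris.
            Visit yew.
          At elm: no right child.
          Visit elm.
        Visit fern.
      Visit mint.
    At rye: no right child.
    Visit rye.
  Visit rose.
Visit poppy.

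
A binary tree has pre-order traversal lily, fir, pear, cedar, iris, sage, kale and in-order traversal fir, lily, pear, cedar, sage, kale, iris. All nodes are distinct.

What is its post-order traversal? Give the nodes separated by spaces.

The first element of pre-order is the root; it splits in-order into left and right subtrees.
Root lily: left subtree has 1 node {fir}, right has 5 {pear, cedar, sage, kale, iris}.
  Root pear: left subtree has 0 nodes { }, right has 4 {cedar, sage, kale, iris}.
    Root cedar: left subtree has 0 nodes { }, right has 3 {sage, kale, iris}.
      Root iris: left subtree has 2 nodes {sage, kale}, right has 0 { }.
        Root sage: left subtree has 0 nodes { }, right has 1 {kale}.

fir kale sage iris cedar pear lily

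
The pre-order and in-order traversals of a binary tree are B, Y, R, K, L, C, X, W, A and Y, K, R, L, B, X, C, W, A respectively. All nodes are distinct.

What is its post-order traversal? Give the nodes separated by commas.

K, L, R, Y, X, A, W, C, B

The first element of pre-order is the root; it splits in-order into left and right subtrees.
Root B: left subtree has 4 nodes {Y, K, R, L}, right has 4 {X, C, W, A}.
  Root Y: left subtree has 0 nodes { }, right has 3 {K, R, L}.
    Root R: left subtree has 1 node {K}, right has 1 {L}.
  Root C: left subtree has 1 node {X}, right has 2 {W, A}.
    Root W: left subtree has 0 nodes { }, right has 1 {A}.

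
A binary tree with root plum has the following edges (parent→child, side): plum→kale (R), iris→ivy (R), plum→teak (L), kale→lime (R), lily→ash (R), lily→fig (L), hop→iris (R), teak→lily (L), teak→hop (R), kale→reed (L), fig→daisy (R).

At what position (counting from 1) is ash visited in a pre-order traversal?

6

Pre-order visits the node, then its left subtree, then its right subtree.
Visit plum.
At plum: go left to teak.
  Visit teak.
  At teak: go left to lily.
    Visit lily.
    At lily: go left to fig.
      Visit fig.
      At fig: no left child.
      At fig: go right to daisy.
        daisy is a leaf — visit daisy.
    At lily: go right to ash.
      ash is a leaf — visit ash.
  At teak: go right to hop.
    Visit hop.
    At hop: no left child.
    At hop: go right to iris.
      Visit iris.
      At iris: no left child.
      At iris: go right to ivy.
        ivy is a leaf — visit ivy.
At plum: go right to kale.
  Visit kale.
  At kale: go left to reed.
    reed is a leaf — visit reed.
  At kale: go right to lime.
    lime is a leaf — visit lime.
Full pre-order sequence: plum, teak, lily, fig, daisy, ash, hop, iris, ivy, kale, reed, lime.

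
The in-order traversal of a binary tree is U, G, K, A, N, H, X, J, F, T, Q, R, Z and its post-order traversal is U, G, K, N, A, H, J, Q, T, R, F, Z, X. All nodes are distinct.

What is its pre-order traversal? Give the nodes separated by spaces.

X H A K G U N Z F J R T Q

The last element of post-order is the root; it splits in-order into left and right subtrees.
Root X: left subtree has 6 nodes {U, G, K, A, N, H}, right has 6 {J, F, T, Q, R, Z}.
  Root H: left subtree has 5 nodes {U, G, K, A, N}, right has 0 { }.
    Root A: left subtree has 3 nodes {U, G, K}, right has 1 {N}.
      Root K: left subtree has 2 nodes {U, G}, right has 0 { }.
        Root G: left subtree has 1 node {U}, right has 0 { }.
  Root Z: left subtree has 5 nodes {J, F, T, Q, R}, right has 0 { }.
    Root F: left subtree has 1 node {J}, right has 3 {T, Q, R}.
      Root R: left subtree has 2 nodes {T, Q}, right has 0 { }.
        Root T: left subtree has 0 nodes { }, right has 1 {Q}.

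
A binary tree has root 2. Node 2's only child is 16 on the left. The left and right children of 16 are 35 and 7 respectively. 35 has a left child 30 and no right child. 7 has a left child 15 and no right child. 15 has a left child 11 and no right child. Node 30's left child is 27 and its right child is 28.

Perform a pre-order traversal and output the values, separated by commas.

Pre-order visits the node, then its left subtree, then its right subtree.
Visit 2.
At 2: go left to 16.
  Visit 16.
  At 16: go left to 35.
    Visit 35.
    At 35: go left to 30.
      Visit 30.
      At 30: go left to 27.
        27 is a leaf — visit 27.
      At 30: go right to 28.
        28 is a leaf — visit 28.
    At 35: no right child.
  At 16: go right to 7.
    Visit 7.
    At 7: go left to 15.
      Visit 15.
      At 15: go left to 11.
        11 is a leaf — visit 11.
      At 15: no right child.
    At 7: no right child.
At 2: no right child.

2, 16, 35, 30, 27, 28, 7, 15, 11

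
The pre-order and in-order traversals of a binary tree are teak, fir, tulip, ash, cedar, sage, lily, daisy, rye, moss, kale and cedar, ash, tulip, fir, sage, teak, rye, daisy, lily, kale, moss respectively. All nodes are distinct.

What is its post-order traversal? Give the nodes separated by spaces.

The first element of pre-order is the root; it splits in-order into left and right subtrees.
Root teak: left subtree has 5 nodes {cedar, ash, tulip, fir, sage}, right has 5 {rye, daisy, lily, kale, moss}.
  Root fir: left subtree has 3 nodes {cedar, ash, tulip}, right has 1 {sage}.
    Root tulip: left subtree has 2 nodes {cedar, ash}, right has 0 { }.
      Root ash: left subtree has 1 node {cedar}, right has 0 { }.
  Root lily: left subtree has 2 nodes {rye, daisy}, right has 2 {kale, moss}.
    Root daisy: left subtree has 1 node {rye}, right has 0 { }.
    Root moss: left subtree has 1 node {kale}, right has 0 { }.

cedar ash tulip sage fir rye daisy kale moss lily teak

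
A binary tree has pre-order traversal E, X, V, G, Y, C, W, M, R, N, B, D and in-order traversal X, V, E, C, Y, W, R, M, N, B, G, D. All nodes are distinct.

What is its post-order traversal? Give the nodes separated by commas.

The first element of pre-order is the root; it splits in-order into left and right subtrees.
Root E: left subtree has 2 nodes {X, V}, right has 9 {C, Y, W, R, M, N, B, G, D}.
  Root X: left subtree has 0 nodes { }, right has 1 {V}.
  Root G: left subtree has 7 nodes {C, Y, W, R, M, N, B}, right has 1 {D}.
    Root Y: left subtree has 1 node {C}, right has 5 {W, R, M, N, B}.
      Root W: left subtree has 0 nodes { }, right has 4 {R, M, N, B}.
        Root M: left subtree has 1 node {R}, right has 2 {N, B}.
          Root N: left subtree has 0 nodes { }, right has 1 {B}.

V, X, C, R, B, N, M, W, Y, D, G, E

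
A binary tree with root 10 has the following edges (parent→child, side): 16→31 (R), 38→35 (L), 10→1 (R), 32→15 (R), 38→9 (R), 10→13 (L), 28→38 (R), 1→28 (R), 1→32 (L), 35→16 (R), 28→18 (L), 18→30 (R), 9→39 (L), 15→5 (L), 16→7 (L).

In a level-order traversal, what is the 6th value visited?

15

Level-order visits nodes level by level from the root, left to right within each level.
Level 0: 10
Level 1: 13, 1
Level 2: 32, 28
Level 3: 15, 18, 38
Level 4: 5, 30, 35, 9
Level 5: 16, 39
Level 6: 7, 31
Full level-order sequence: 10, 13, 1, 32, 28, 15, 18, 38, 5, 30, 35, 9, 16, 39, 7, 31.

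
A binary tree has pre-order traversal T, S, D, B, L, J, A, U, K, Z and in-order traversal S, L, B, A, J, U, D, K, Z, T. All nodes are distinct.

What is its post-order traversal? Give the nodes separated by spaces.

The first element of pre-order is the root; it splits in-order into left and right subtrees.
Root T: left subtree has 9 nodes {S, L, B, A, J, U, D, K, Z}, right has 0 { }.
  Root S: left subtree has 0 nodes { }, right has 8 {L, B, A, J, U, D, K, Z}.
    Root D: left subtree has 5 nodes {L, B, A, J, U}, right has 2 {K, Z}.
      Root B: left subtree has 1 node {L}, right has 3 {A, J, U}.
        Root J: left subtree has 1 node {A}, right has 1 {U}.
      Root K: left subtree has 0 nodes { }, right has 1 {Z}.

L A U J B Z K D S T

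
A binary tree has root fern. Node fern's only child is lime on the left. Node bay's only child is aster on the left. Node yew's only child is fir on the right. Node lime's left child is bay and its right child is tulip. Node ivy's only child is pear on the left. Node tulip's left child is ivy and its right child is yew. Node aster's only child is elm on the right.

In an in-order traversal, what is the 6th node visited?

In-order visits the left subtree, then the node, then the right subtree.
At fern: go left to lime.
  At lime: go left to bay.
    At bay: go left to aster.
      At aster: no left child.
      Visit aster.
      At aster: go right to elm.
        elm is a leaf — visit elm.
    Visit bay.
    At bay: no right child.
  Visit lime.
  At lime: go right to tulip.
    At tulip: go left to ivy.
      At ivy: go left to pear.
        pear is a leaf — visit pear.
      Visit ivy.
      At ivy: no right child.
    Visit tulip.
    At tulip: go right to yew.
      At yew: no left child.
      Visit yew.
      At yew: go right to fir.
        fir is a leaf — visit fir.
Visit fern.
At fern: no right child.
Full in-order sequence: aster, elm, bay, lime, pear, ivy, tulip, yew, fir, fern.

ivy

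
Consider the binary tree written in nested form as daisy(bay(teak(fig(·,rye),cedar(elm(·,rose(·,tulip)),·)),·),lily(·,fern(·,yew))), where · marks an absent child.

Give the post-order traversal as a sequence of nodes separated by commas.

Post-order visits the left subtree, then the right subtree, then the node.
At daisy: go left to bay.
  At bay: go left to teak.
    At teak: go left to fig.
      At fig: no left child.
      At fig: go right to rye.
        rye is a leaf — visit rye.
      Visit fig.
    At teak: go right to cedar.
      At cedar: go left to elm.
        At elm: no left child.
        At elm: go right to rose.
          At rose: no left child.
          At rose: go right to tulip.
            tulip is a leaf — visit tulip.
          Visit rose.
        Visit elm.
      At cedar: no right child.
      Visit cedar.
    Visit teak.
  At bay: no right child.
  Visit bay.
At daisy: go right to lily.
  At lily: no left child.
  At lily: go right to fern.
    At fern: no left child.
    At fern: go right to yew.
      yew is a leaf — visit yew.
    Visit fern.
  Visit lily.
Visit daisy.

rye, fig, tulip, rose, elm, cedar, teak, bay, yew, fern, lily, daisy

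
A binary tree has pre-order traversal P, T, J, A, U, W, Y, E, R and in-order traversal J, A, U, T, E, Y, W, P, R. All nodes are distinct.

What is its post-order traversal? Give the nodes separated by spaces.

U A J E Y W T R P

The first element of pre-order is the root; it splits in-order into left and right subtrees.
Root P: left subtree has 7 nodes {J, A, U, T, E, Y, W}, right has 1 {R}.
  Root T: left subtree has 3 nodes {J, A, U}, right has 3 {E, Y, W}.
    Root J: left subtree has 0 nodes { }, right has 2 {A, U}.
      Root A: left subtree has 0 nodes { }, right has 1 {U}.
    Root W: left subtree has 2 nodes {E, Y}, right has 0 { }.
      Root Y: left subtree has 1 node {E}, right has 0 { }.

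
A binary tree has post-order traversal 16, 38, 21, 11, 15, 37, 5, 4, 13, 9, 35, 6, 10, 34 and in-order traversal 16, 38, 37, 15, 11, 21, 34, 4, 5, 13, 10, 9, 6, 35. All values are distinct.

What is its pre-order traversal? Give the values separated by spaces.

The last element of post-order is the root; it splits in-order into left and right subtrees.
Root 34: left subtree has 6 nodes {16, 38, 37, 15, 11, 21}, right has 7 {4, 5, 13, 10, 9, 6, 35}.
  Root 37: left subtree has 2 nodes {16, 38}, right has 3 {15, 11, 21}.
    Root 38: left subtree has 1 node {16}, right has 0 { }.
    Root 15: left subtree has 0 nodes { }, right has 2 {11, 21}.
      Root 11: left subtree has 0 nodes { }, right has 1 {21}.
  Root 10: left subtree has 3 nodes {4, 5, 13}, right has 3 {9, 6, 35}.
    Root 13: left subtree has 2 nodes {4, 5}, right has 0 { }.
      Root 4: left subtree has 0 nodes { }, right has 1 {5}.
    Root 6: left subtree has 1 node {9}, right has 1 {35}.

34 37 38 16 15 11 21 10 13 4 5 6 9 35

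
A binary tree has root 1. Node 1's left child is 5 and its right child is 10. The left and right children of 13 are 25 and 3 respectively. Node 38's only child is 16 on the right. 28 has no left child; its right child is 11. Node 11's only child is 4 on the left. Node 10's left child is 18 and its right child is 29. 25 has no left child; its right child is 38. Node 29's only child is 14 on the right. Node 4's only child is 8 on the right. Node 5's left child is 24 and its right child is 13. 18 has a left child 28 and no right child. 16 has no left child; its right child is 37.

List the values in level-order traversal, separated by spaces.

Level-order visits nodes level by level from the root, left to right within each level.
Level 0: 1
Level 1: 5, 10
Level 2: 24, 13, 18, 29
Level 3: 25, 3, 28, 14
Level 4: 38, 11
Level 5: 16, 4
Level 6: 37, 8

1 5 10 24 13 18 29 25 3 28 14 38 11 16 4 37 8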